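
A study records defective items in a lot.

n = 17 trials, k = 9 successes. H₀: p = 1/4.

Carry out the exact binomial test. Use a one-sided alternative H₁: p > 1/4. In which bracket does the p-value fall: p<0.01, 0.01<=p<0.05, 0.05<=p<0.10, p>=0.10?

Exact binomial: n=17, k=9, p₀=1/4=0.2500
P(X≥9) from Σ C(n,i)·p₀^i·(1−p₀)^(n−i)
p-value (one-sided, H₁ greater) = 0.01238
→ bracket: 0.01<=p<0.05

p-value bracket: 0.01<=p<0.05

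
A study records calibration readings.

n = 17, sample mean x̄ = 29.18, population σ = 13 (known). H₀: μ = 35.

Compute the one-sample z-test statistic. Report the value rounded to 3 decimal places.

test statistic = -1.846

SE = σ/√n = 13/√17 = 3.1530
z = (x̄−μ₀)/SE = (29.18−35)/3.1530 = -1.8459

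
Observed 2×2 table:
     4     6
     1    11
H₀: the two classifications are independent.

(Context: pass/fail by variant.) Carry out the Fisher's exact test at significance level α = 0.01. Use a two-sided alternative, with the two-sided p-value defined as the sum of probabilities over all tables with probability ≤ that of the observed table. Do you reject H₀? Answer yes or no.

reject H₀: no

Margins: r₁=10, r₂=12, c₁=5, c₂=17, n=22
p_obs = C(10,4)·C(12,1)/C(22,5); sum pmf over tables with pmf ≤ p_obs
p-value (two-sided) = 0.13534
At α=0.01: p ≥ α → fail to reject H₀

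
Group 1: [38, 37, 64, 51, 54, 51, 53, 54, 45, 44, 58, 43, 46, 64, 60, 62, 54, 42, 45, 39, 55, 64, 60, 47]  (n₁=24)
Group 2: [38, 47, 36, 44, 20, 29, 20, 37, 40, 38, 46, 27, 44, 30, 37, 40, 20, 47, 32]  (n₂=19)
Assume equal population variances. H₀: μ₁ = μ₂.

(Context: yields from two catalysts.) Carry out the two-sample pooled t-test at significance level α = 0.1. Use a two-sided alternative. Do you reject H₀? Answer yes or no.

x̄₁=51.250, s₁=8.599, n₁=24
x̄₂=35.368, s₂=8.989, n₂=19
s_p² = [23·8.599² + 18·8.989²]/41 = 76.9493
SE = √(s_p²·(1/24+1/19)) = 2.6937
t = (51.250−35.368)/2.6937 = 5.8958
df = 41
p-value (two-sided) = 0.00000
At α=0.1: p < α → reject H₀

reject H₀: yes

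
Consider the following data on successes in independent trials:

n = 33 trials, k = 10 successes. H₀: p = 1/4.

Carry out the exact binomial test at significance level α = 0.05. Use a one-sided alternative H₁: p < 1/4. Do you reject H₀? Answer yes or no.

reject H₀: no

Exact binomial: n=33, k=10, p₀=1/4=0.2500
P(X≤10) from Σ C(n,i)·p₀^i·(1−p₀)^(n−i)
p-value (one-sided, H₁ less) = 0.81897
At α=0.05: p ≥ α → fail to reject H₀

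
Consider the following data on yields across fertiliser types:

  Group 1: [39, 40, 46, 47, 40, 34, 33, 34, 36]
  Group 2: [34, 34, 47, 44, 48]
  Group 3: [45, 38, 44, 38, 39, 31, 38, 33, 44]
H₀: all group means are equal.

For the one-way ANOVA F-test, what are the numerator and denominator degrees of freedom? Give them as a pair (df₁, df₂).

degrees of freedom = [2, 20]

k = 3 groups, N = 23 total
df = (k−1, N−k) = (3−1, 23−3) = (2, 20)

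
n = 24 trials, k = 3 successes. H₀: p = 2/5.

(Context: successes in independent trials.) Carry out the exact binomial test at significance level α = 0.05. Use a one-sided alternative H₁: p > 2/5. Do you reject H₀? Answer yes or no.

reject H₀: no

Exact binomial: n=24, k=3, p₀=2/5=0.4000
P(X≥3) from Σ C(n,i)·p₀^i·(1−p₀)^(n−i)
p-value (one-sided, H₁ greater) = 0.99934
At α=0.05: p ≥ α → fail to reject H₀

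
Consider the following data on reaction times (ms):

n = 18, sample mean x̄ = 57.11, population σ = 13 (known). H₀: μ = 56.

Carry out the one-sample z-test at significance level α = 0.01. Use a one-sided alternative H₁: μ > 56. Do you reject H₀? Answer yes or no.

SE = σ/√n = 13/√18 = 3.0641
z = (x̄−μ₀)/SE = (57.11−56)/3.0641 = 0.3623
p-value (one-sided, H₁ greater) = 0.35858
At α=0.01: p ≥ α → fail to reject H₀

reject H₀: no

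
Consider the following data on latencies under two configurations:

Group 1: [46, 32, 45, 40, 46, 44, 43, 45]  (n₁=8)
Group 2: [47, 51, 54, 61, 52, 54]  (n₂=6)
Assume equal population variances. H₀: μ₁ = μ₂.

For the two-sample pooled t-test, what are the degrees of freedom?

df = n₁ + n₂ − 2 = 8 + 6 − 2 = 12

degrees of freedom = 12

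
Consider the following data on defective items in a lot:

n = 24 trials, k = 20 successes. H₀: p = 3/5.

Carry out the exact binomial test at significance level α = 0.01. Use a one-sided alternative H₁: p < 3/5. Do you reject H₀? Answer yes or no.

reject H₀: no

Exact binomial: n=24, k=20, p₀=3/5=0.6000
P(X≤20) from Σ C(n,i)·p₀^i·(1−p₀)^(n−i)
p-value (one-sided, H₁ less) = 0.99650
At α=0.01: p ≥ α → fail to reject H₀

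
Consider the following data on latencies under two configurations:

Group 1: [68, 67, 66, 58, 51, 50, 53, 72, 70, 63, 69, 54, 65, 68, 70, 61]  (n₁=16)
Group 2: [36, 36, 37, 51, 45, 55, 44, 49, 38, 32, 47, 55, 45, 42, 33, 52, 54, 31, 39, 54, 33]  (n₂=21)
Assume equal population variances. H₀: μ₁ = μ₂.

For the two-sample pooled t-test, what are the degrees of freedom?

df = n₁ + n₂ − 2 = 16 + 21 − 2 = 35

degrees of freedom = 35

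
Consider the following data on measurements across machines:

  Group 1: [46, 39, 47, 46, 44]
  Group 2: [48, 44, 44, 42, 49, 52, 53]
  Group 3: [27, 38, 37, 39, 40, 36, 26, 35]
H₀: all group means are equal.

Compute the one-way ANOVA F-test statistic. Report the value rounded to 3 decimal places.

Group means [44.40, 47.43, 34.75], grand mean 41.600
SSB = Σnᵢ(x̄ᵢ−x̄)² = 652.386; SSW = ΣΣ(x−x̄ᵢ)² = 348.414
MSB = 652.386/2 = 326.1929; MSW = 348.414/17 = 20.4950
F = MSB/MSW = 15.9158
df = (2, 17)

test statistic = 15.916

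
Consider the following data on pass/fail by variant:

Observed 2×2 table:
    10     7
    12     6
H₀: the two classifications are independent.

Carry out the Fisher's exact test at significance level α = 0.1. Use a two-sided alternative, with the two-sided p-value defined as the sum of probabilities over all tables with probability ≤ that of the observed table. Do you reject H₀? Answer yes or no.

reject H₀: no

Margins: r₁=17, r₂=18, c₁=22, c₂=13, n=35
p_obs = C(17,10)·C(18,12)/C(35,22); sum pmf over tables with pmf ≤ p_obs
p-value (two-sided) = 0.73322
At α=0.1: p ≥ α → fail to reject H₀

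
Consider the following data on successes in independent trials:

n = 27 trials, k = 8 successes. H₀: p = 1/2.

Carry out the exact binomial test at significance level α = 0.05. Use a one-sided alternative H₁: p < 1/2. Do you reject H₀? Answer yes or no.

reject H₀: yes

Exact binomial: n=27, k=8, p₀=1/2=0.5000
P(X≤8) from Σ C(n,i)·p₀^i·(1−p₀)^(n−i)
p-value (one-sided, H₁ less) = 0.02612
At α=0.05: p < α → reject H₀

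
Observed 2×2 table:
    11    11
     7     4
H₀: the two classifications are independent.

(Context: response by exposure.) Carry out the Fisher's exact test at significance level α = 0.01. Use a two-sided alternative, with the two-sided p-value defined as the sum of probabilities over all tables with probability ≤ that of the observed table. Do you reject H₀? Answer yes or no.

reject H₀: no

Margins: r₁=22, r₂=11, c₁=18, c₂=15, n=33
p_obs = C(22,11)·C(11,7)/C(33,18); sum pmf over tables with pmf ≤ p_obs
p-value (two-sided) = 0.71195
At α=0.01: p ≥ α → fail to reject H₀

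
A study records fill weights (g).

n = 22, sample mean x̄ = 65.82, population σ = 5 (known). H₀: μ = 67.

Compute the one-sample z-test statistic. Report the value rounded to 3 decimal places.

test statistic = -1.107

SE = σ/√n = 5/√22 = 1.0660
z = (x̄−μ₀)/SE = (65.82−67)/1.0660 = -1.1069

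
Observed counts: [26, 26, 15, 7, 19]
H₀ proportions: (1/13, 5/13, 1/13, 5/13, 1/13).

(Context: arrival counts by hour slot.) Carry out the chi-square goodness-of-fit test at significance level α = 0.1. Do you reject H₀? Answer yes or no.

n = 93; E_i = n·p_i = [7.15, 35.77, 7.15, 35.77, 7.15]
χ² = (26−7.15)²/7.15 + (26−35.77)²/35.77 + (15−7.15)²/7.15 + (7−35.77)²/35.77 + (19−7.15)²/7.15 = 103.6774
df = 4
p-value (upper-tail) = 0.00000
At α=0.1: p < α → reject H₀

reject H₀: yes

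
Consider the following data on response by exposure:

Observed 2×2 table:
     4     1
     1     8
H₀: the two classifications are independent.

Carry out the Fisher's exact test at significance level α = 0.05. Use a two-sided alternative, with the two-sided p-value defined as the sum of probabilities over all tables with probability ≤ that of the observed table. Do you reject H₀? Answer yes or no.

reject H₀: yes

Margins: r₁=5, r₂=9, c₁=5, c₂=9, n=14
p_obs = C(5,4)·C(9,1)/C(14,5); sum pmf over tables with pmf ≤ p_obs
p-value (two-sided) = 0.02298
At α=0.05: p < α → reject H₀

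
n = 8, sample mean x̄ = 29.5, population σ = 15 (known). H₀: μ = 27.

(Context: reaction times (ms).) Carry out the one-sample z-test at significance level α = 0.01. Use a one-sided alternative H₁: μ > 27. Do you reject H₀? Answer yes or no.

SE = σ/√n = 15/√8 = 5.3033
z = (x̄−μ₀)/SE = (29.5−27)/5.3033 = 0.4714
p-value (one-sided, H₁ greater) = 0.31868
At α=0.01: p ≥ α → fail to reject H₀

reject H₀: no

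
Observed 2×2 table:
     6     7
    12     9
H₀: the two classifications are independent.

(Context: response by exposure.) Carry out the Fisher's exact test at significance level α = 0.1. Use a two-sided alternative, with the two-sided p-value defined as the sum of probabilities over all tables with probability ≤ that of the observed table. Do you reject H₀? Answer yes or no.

Margins: r₁=13, r₂=21, c₁=18, c₂=16, n=34
p_obs = C(13,6)·C(21,12)/C(34,18); sum pmf over tables with pmf ≤ p_obs
p-value (two-sided) = 0.72538
At α=0.1: p ≥ α → fail to reject H₀

reject H₀: no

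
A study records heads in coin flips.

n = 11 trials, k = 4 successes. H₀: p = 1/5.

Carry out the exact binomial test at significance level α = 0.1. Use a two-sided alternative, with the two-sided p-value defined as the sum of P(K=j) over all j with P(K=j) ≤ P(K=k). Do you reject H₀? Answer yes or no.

Exact binomial: n=11, k=4, p₀=1/5=0.2000
P(X=j) = C(n,j)·p₀^j·(1−p₀)^(n−j); p = Σ P(X=j) over j with P(X=j) ≤ P(X=4)
p-value (two-sided) = 0.24704
At α=0.1: p ≥ α → fail to reject H₀

reject H₀: no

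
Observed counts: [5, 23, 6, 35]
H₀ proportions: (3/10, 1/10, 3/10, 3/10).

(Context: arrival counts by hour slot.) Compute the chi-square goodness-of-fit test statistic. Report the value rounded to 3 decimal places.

n = 69; E_i = n·p_i = [20.70, 6.90, 20.70, 20.70]
χ² = (5−20.70)²/20.70 + (23−6.90)²/6.90 + (6−20.70)²/20.70 + (35−20.70)²/20.70 = 69.7923
df = 3

test statistic = 69.792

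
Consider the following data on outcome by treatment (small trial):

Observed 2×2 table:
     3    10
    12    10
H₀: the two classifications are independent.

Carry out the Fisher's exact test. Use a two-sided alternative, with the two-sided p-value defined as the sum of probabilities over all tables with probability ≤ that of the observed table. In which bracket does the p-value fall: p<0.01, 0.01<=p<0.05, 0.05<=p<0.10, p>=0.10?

Margins: r₁=13, r₂=22, c₁=15, c₂=20, n=35
p_obs = C(13,3)·C(22,12)/C(35,15); sum pmf over tables with pmf ≤ p_obs
p-value (two-sided) = 0.08914
→ bracket: 0.05<=p<0.10

p-value bracket: 0.05<=p<0.10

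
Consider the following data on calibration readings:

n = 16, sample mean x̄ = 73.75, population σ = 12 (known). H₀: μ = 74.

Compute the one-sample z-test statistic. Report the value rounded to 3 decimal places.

test statistic = -0.083

SE = σ/√n = 12/√16 = 3.0000
z = (x̄−μ₀)/SE = (73.75−74)/3.0000 = -0.0833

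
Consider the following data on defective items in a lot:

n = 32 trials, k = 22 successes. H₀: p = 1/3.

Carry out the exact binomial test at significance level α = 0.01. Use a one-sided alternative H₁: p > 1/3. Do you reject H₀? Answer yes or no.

reject H₀: yes

Exact binomial: n=32, k=22, p₀=1/3=0.3333
P(X≥22) from Σ C(n,i)·p₀^i·(1−p₀)^(n−i)
p-value (one-sided, H₁ greater) = 0.00005
At α=0.01: p < α → reject H₀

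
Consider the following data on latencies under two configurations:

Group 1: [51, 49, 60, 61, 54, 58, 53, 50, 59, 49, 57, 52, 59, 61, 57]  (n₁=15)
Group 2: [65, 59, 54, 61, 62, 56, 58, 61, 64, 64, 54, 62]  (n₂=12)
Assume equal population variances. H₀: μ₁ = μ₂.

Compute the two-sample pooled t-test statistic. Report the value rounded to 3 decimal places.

test statistic = -2.901

x̄₁=55.333, s₁=4.402, n₁=15
x̄₂=60.000, s₂=3.814, n₂=12
s_p² = [14·4.402² + 11·3.814²]/25 = 17.2533
SE = √(s_p²·(1/15+1/12)) = 1.6087
t = (55.333−60.000)/1.6087 = -2.9008
df = 25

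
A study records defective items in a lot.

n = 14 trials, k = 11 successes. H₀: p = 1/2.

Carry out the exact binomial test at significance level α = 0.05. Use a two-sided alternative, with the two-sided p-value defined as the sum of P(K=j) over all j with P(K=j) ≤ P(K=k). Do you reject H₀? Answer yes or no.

reject H₀: no

Exact binomial: n=14, k=11, p₀=1/2=0.5000
P(X=j) = C(n,j)·p₀^j·(1−p₀)^(n−j); p = Σ P(X=j) over j with P(X=j) ≤ P(X=11)
p-value (two-sided) = 0.05737
At α=0.05: p ≥ α → fail to reject H₀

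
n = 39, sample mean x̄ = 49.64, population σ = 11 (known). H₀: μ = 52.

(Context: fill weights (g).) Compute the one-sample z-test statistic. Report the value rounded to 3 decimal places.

SE = σ/√n = 11/√39 = 1.7614
z = (x̄−μ₀)/SE = (49.64−52)/1.7614 = -1.3398

test statistic = -1.340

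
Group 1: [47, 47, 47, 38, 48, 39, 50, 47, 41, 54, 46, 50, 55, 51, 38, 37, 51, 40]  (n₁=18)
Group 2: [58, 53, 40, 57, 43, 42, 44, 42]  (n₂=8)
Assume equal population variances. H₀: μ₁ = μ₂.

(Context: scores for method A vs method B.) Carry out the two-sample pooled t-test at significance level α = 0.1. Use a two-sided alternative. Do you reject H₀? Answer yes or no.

x̄₁=45.889, s₁=5.707, n₁=18
x̄₂=47.375, s₂=7.367, n₂=8
s_p² = [17·5.707² + 7·7.367²]/24 = 38.9022
SE = √(s_p²·(1/18+1/8)) = 2.6503
t = (45.889−47.375)/2.6503 = -0.5607
df = 24
p-value (two-sided) = 0.58018
At α=0.1: p ≥ α → fail to reject H₀

reject H₀: no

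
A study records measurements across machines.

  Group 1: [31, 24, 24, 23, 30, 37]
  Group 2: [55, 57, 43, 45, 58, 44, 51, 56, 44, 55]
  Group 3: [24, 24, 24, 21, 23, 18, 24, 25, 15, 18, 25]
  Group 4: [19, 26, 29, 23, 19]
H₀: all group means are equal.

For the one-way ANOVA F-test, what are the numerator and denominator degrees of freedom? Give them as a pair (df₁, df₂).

k = 4 groups, N = 32 total
df = (k−1, N−k) = (4−1, 32−4) = (3, 28)

degrees of freedom = [3, 28]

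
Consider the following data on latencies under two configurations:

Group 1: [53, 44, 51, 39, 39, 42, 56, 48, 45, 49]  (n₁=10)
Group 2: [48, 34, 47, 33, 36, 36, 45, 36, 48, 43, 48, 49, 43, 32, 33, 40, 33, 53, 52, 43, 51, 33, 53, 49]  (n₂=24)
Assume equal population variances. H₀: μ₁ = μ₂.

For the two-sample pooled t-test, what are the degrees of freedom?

degrees of freedom = 32

df = n₁ + n₂ − 2 = 10 + 24 − 2 = 32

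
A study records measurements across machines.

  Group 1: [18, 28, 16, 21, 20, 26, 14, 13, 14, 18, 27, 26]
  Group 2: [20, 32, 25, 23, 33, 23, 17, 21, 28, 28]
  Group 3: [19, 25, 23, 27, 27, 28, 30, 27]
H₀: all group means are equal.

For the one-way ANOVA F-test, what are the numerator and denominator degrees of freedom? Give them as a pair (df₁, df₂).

degrees of freedom = [2, 27]

k = 3 groups, N = 30 total
df = (k−1, N−k) = (3−1, 30−3) = (2, 27)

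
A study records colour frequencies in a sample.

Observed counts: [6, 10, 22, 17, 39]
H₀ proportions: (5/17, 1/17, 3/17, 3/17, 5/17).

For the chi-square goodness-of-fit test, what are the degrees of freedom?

df = k − 1 = 5 − 1 = 4

degrees of freedom = 4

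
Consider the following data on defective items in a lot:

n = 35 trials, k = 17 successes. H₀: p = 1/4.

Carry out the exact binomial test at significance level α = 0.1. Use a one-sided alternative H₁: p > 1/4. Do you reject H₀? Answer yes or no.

reject H₀: yes

Exact binomial: n=35, k=17, p₀=1/4=0.2500
P(X≥17) from Σ C(n,i)·p₀^i·(1−p₀)^(n−i)
p-value (one-sided, H₁ greater) = 0.00218
At α=0.1: p < α → reject H₀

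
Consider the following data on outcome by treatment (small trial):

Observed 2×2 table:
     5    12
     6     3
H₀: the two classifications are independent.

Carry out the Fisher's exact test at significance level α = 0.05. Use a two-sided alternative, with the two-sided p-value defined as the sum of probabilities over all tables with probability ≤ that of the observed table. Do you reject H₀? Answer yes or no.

reject H₀: no

Margins: r₁=17, r₂=9, c₁=11, c₂=15, n=26
p_obs = C(17,5)·C(9,6)/C(26,11); sum pmf over tables with pmf ≤ p_obs
p-value (two-sided) = 0.10343
At α=0.05: p ≥ α → fail to reject H₀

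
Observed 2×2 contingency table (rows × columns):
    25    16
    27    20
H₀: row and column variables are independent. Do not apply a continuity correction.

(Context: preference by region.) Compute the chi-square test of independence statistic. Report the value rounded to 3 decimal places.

test statistic = 0.113

Row totals [41, 47], col totals [52, 36], n=88
χ² = (25−24.23)²/24.23 + (16−16.77)²/16.77 + (27−27.77)²/27.77 + (20−19.23)²/19.23 = 0.1128
df = 1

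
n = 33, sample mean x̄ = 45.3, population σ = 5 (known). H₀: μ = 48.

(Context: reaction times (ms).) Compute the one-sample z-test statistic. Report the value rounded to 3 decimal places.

test statistic = -3.102

SE = σ/√n = 5/√33 = 0.8704
z = (x̄−μ₀)/SE = (45.3−48)/0.8704 = -3.1021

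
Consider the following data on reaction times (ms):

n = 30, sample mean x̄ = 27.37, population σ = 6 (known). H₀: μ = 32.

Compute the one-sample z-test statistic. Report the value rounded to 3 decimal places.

test statistic = -4.227

SE = σ/√n = 6/√30 = 1.0954
z = (x̄−μ₀)/SE = (27.37−32)/1.0954 = -4.2266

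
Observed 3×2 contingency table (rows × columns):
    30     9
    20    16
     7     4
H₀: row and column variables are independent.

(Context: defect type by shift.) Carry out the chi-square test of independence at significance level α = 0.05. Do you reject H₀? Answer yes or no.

reject H₀: no

Row totals [39, 36, 11], col totals [57, 29], n=86
χ² = (30−25.85)²/25.85 + (9−13.15)²/13.15 + (20−23.86)²/23.86 + (16−12.14)²/12.14 + (7−7.29)²/7.29 + (4−3.71)²/3.71 = 3.8636
df = 2
p-value (upper-tail) = 0.14489
At α=0.05: p ≥ α → fail to reject H₀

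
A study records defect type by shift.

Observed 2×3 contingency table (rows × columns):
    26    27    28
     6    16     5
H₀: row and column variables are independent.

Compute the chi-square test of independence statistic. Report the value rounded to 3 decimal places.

Row totals [81, 27], col totals [32, 43, 33], n=108
χ² = (26−24.00)²/24.00 + (27−32.25)²/32.25 + (28−24.75)²/24.75 + (6−8.00)²/8.00 + (16−10.75)²/10.75 + (5−8.25)²/8.25 = 5.7923
df = 2

test statistic = 5.792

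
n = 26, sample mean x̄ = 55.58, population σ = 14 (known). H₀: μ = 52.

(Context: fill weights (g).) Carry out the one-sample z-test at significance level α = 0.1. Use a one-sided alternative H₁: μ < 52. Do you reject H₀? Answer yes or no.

SE = σ/√n = 14/√26 = 2.7456
z = (x̄−μ₀)/SE = (55.58−52)/2.7456 = 1.3039
p-value (one-sided, H₁ less) = 0.90386
At α=0.1: p ≥ α → fail to reject H₀

reject H₀: no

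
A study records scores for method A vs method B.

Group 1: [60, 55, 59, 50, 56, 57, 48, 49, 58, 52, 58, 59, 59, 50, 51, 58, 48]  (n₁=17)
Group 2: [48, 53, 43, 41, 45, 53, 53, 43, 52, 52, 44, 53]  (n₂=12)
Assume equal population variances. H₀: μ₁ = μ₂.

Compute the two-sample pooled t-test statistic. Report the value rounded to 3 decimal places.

x̄₁=54.529, s₁=4.403, n₁=17
x̄₂=48.333, s₂=4.812, n₂=12
s_p² = [16·4.403² + 11·4.812²]/27 = 20.9223
SE = √(s_p²·(1/17+1/12)) = 1.7246
t = (54.529−48.333)/1.7246 = 3.5928
df = 27

test statistic = 3.593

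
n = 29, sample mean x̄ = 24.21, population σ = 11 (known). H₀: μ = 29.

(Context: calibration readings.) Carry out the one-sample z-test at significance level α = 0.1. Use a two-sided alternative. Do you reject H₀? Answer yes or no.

reject H₀: yes

SE = σ/√n = 11/√29 = 2.0426
z = (x̄−μ₀)/SE = (24.21−29)/2.0426 = -2.3450
p-value (two-sided) = 0.01903
At α=0.1: p < α → reject H₀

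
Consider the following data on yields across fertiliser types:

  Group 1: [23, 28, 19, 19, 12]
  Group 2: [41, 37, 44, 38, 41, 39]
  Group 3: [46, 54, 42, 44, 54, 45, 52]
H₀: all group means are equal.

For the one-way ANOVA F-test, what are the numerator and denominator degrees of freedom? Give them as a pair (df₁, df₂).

degrees of freedom = [2, 15]

k = 3 groups, N = 18 total
df = (k−1, N−k) = (3−1, 18−3) = (2, 15)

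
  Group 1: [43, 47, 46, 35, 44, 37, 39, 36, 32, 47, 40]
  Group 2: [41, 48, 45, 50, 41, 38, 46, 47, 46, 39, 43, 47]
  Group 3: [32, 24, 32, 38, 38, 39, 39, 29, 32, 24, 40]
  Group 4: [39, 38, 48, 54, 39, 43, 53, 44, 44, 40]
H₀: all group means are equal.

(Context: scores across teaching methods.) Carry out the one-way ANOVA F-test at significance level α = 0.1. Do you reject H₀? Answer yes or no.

reject H₀: yes

Group means [40.55, 44.25, 33.36, 44.20], grand mean 40.591
SSB = Σnᵢ(x̄ᵢ−x̄)² = 865.514; SSW = ΣΣ(x−x̄ᵢ)² = 1079.123
MSB = 865.514/3 = 288.5045; MSW = 1079.123/40 = 26.9781
F = MSB/MSW = 10.6940
df = (3, 40)
p-value (upper-tail) = 0.00003
At α=0.1: p < α → reject H₀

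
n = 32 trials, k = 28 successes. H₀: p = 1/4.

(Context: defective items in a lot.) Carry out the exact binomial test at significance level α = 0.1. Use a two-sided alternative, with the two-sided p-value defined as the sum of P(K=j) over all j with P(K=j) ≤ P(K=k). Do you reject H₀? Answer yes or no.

reject H₀: yes

Exact binomial: n=32, k=28, p₀=1/4=0.2500
P(X=j) = C(n,j)·p₀^j·(1−p₀)^(n−j); p = Σ P(X=j) over j with P(X=j) ≤ P(X=28)
p-value (two-sided) = 0.00000
At α=0.1: p < α → reject H₀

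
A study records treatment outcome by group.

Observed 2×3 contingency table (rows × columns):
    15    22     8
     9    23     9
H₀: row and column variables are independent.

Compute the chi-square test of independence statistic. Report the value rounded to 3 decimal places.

test statistic = 1.398

Row totals [45, 41], col totals [24, 45, 17], n=86
χ² = (15−12.56)²/12.56 + (22−23.55)²/23.55 + (8−8.90)²/8.90 + (9−11.44)²/11.44 + (23−21.45)²/21.45 + (9−8.10)²/8.10 = 1.3980
df = 2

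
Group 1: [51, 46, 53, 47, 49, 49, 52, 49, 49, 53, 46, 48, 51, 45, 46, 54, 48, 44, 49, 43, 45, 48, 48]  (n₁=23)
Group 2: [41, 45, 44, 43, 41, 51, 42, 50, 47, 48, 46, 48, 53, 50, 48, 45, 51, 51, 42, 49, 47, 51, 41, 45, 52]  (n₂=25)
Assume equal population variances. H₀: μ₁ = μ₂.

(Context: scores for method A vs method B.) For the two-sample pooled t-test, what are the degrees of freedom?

degrees of freedom = 46

df = n₁ + n₂ − 2 = 23 + 25 − 2 = 46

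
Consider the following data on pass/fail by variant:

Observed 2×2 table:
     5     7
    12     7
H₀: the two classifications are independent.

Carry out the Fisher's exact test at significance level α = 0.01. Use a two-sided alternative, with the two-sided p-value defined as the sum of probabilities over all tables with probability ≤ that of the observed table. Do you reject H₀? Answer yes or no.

reject H₀: no

Margins: r₁=12, r₂=19, c₁=17, c₂=14, n=31
p_obs = C(12,5)·C(19,12)/C(31,17); sum pmf over tables with pmf ≤ p_obs
p-value (two-sided) = 0.28831
At α=0.01: p ≥ α → fail to reject H₀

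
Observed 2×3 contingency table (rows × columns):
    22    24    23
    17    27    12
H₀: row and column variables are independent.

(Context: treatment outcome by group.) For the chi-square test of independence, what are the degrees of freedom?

df = (r−1)(c−1) = (2−1)·(3−1) = 2

degrees of freedom = 2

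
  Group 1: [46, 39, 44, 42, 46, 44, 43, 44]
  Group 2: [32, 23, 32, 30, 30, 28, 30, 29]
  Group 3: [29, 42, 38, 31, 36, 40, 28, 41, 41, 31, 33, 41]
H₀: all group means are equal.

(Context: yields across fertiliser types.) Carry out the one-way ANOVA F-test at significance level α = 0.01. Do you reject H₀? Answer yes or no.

reject H₀: yes

Group means [43.50, 29.25, 35.92], grand mean 36.179
SSB = Σnᵢ(x̄ᵢ−x̄)² = 813.690; SSW = ΣΣ(x−x̄ᵢ)² = 396.417
MSB = 813.690/2 = 406.8452; MSW = 396.417/25 = 15.8567
F = MSB/MSW = 25.6577
df = (2, 25)
p-value (upper-tail) = 0.00000
At α=0.01: p < α → reject H₀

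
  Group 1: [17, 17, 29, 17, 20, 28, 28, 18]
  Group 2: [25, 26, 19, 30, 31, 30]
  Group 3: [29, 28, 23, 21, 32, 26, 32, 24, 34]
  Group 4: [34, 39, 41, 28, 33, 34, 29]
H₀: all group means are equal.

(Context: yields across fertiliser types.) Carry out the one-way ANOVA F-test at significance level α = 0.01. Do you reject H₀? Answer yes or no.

reject H₀: yes

Group means [21.75, 26.83, 27.67, 34.00], grand mean 27.400
SSB = Σnᵢ(x̄ᵢ−x̄)² = 562.867; SSW = ΣΣ(x−x̄ᵢ)² = 616.333
MSB = 562.867/3 = 187.6222; MSW = 616.333/26 = 23.7051
F = MSB/MSW = 7.9148
df = (3, 26)
p-value (upper-tail) = 0.00065
At α=0.01: p < α → reject H₀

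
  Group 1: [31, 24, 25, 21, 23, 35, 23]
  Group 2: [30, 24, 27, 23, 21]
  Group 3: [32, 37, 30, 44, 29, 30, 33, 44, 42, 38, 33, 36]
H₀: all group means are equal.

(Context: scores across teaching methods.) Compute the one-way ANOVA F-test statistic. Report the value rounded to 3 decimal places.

Group means [26.00, 25.00, 35.67], grand mean 30.625
SSB = Σnᵢ(x̄ᵢ−x̄)² = 612.958; SSW = ΣΣ(x−x̄ᵢ)² = 526.667
MSB = 612.958/2 = 306.4792; MSW = 526.667/21 = 25.0794
F = MSB/MSW = 12.2204
df = (2, 21)

test statistic = 12.220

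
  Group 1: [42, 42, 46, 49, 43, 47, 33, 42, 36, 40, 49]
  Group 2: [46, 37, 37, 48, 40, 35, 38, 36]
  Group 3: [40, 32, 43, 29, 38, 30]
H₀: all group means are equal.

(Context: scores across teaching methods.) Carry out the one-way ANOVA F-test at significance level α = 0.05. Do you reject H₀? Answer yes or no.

Group means [42.64, 39.62, 35.33], grand mean 39.920
SSB = Σnᵢ(x̄ᵢ−x̄)² = 208.086; SSW = ΣΣ(x−x̄ᵢ)² = 585.754
MSB = 208.086/2 = 104.0431; MSW = 585.754/22 = 26.6252
F = MSB/MSW = 3.9077
df = (2, 22)
p-value (upper-tail) = 0.03530
At α=0.05: p < α → reject H₀

reject H₀: yes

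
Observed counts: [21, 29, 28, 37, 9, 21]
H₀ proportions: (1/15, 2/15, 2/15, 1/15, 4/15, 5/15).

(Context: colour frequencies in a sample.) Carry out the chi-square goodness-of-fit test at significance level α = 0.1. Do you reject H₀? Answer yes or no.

reject H₀: yes

n = 145; E_i = n·p_i = [9.67, 19.33, 19.33, 9.67, 38.67, 48.33]
χ² = (21−9.67)²/9.67 + (29−19.33)²/19.33 + (28−19.33)²/19.33 + (37−9.67)²/9.67 + (9−38.67)²/38.67 + (21−48.33)²/48.33 = 137.5121
df = 5
p-value (upper-tail) = 0.00000
At α=0.1: p < α → reject H₀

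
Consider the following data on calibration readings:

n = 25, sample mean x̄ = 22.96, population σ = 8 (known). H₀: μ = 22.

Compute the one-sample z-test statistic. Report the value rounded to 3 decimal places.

SE = σ/√n = 8/√25 = 1.6000
z = (x̄−μ₀)/SE = (22.96−22)/1.6000 = 0.6000

test statistic = 0.600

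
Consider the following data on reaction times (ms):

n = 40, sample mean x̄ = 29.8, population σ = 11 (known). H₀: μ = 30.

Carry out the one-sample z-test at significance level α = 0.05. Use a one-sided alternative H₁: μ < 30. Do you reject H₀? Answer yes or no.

SE = σ/√n = 11/√40 = 1.7393
z = (x̄−μ₀)/SE = (29.8−30)/1.7393 = -0.1150
p-value (one-sided, H₁ less) = 0.45423
At α=0.05: p ≥ α → fail to reject H₀

reject H₀: no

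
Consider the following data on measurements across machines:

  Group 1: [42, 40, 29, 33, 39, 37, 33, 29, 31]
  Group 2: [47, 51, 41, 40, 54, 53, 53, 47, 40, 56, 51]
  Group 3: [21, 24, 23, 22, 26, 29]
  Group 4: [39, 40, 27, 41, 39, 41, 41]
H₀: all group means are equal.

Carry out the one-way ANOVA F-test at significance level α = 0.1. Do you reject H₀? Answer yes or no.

Group means [34.78, 48.45, 24.17, 38.29], grand mean 38.152
SSB = Σnᵢ(x̄ᵢ−x̄)² = 2443.698; SSW = ΣΣ(x−x̄ᵢ)² = 730.545
MSB = 2443.698/3 = 814.5659; MSW = 730.545/29 = 25.1912
F = MSB/MSW = 32.3353
df = (3, 29)
p-value (upper-tail) = 0.00000
At α=0.1: p < α → reject H₀

reject H₀: yes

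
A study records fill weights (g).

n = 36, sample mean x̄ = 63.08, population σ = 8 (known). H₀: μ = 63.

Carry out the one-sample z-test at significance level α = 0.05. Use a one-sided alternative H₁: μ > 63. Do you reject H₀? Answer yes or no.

SE = σ/√n = 8/√36 = 1.3333
z = (x̄−μ₀)/SE = (63.08−63)/1.3333 = 0.0600
p-value (one-sided, H₁ greater) = 0.47608
At α=0.05: p ≥ α → fail to reject H₀

reject H₀: no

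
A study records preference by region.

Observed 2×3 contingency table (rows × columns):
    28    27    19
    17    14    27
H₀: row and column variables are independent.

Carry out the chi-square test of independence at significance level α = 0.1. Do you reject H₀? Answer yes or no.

Row totals [74, 58], col totals [45, 41, 46], n=132
χ² = (28−25.23)²/25.23 + (27−22.98)²/22.98 + (19−25.79)²/25.79 + (17−19.77)²/19.77 + (14−18.02)²/18.02 + (27−20.21)²/20.21 = 6.3561
df = 2
p-value (upper-tail) = 0.04167
At α=0.1: p < α → reject H₀

reject H₀: yes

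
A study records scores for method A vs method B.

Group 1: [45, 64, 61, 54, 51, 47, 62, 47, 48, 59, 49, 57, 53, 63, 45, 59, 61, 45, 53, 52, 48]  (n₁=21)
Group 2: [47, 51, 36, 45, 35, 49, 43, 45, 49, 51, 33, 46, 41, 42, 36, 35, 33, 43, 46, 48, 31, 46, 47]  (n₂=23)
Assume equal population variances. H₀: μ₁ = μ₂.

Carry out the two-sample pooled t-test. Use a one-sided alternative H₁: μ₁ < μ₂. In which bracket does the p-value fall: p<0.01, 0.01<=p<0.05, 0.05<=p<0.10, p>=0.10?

p-value bracket: p>=0.10

x̄₁=53.476, s₁=6.516, n₁=21
x̄₂=42.522, s₂=6.259, n₂=23
s_p² = [20·6.516² + 22·6.259²]/42 = 40.7376
SE = √(s_p²·(1/21+1/23)) = 1.9264
t = (53.476−42.522)/1.9264 = 5.6864
df = 42
p-value (one-sided, H₁ less) = 1.00000
→ bracket: p>=0.10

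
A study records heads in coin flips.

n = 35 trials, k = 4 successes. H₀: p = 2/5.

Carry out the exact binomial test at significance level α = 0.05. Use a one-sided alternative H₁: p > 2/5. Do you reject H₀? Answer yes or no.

Exact binomial: n=35, k=4, p₀=2/5=0.4000
P(X≥4) from Σ C(n,i)·p₀^i·(1−p₀)^(n−i)
p-value (one-sided, H₁ greater) = 0.99996
At α=0.05: p ≥ α → fail to reject H₀

reject H₀: no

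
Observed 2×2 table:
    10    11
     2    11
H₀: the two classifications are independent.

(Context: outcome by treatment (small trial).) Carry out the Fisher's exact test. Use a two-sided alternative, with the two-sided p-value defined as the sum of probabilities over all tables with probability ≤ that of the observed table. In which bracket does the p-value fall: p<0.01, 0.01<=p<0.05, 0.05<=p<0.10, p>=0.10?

Margins: r₁=21, r₂=13, c₁=12, c₂=22, n=34
p_obs = C(21,10)·C(13,2)/C(34,12); sum pmf over tables with pmf ≤ p_obs
p-value (two-sided) = 0.07496
→ bracket: 0.05<=p<0.10

p-value bracket: 0.05<=p<0.10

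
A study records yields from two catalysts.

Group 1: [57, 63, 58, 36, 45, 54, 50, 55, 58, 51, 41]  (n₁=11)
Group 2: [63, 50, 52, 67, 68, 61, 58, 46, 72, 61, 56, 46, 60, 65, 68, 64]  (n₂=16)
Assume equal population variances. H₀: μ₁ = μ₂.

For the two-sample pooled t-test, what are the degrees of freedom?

degrees of freedom = 25

df = n₁ + n₂ − 2 = 11 + 16 − 2 = 25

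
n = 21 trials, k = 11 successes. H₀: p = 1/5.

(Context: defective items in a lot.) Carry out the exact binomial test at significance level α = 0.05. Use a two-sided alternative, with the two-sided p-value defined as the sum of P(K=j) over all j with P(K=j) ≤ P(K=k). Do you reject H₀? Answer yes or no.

reject H₀: yes

Exact binomial: n=21, k=11, p₀=1/5=0.2000
P(X=j) = C(n,j)·p₀^j·(1−p₀)^(n−j); p = Σ P(X=j) over j with P(X=j) ≤ P(X=11)
p-value (two-sided) = 0.00097
At α=0.05: p < α → reject H₀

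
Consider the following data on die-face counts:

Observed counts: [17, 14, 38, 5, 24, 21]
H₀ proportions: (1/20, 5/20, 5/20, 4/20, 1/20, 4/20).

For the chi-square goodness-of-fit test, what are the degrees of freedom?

df = k − 1 = 6 − 1 = 5

degrees of freedom = 5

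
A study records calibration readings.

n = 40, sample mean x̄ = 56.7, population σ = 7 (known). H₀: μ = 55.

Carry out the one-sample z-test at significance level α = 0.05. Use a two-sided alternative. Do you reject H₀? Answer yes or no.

SE = σ/√n = 7/√40 = 1.1068
z = (x̄−μ₀)/SE = (56.7−55)/1.1068 = 1.5360
p-value (two-sided) = 0.12455
At α=0.05: p ≥ α → fail to reject H₀

reject H₀: no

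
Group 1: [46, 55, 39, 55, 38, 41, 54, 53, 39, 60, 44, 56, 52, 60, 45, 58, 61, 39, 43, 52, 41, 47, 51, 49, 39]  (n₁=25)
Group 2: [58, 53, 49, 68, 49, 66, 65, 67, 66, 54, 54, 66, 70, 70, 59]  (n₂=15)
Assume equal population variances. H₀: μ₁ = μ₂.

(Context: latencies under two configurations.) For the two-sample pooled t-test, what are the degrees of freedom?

degrees of freedom = 38

df = n₁ + n₂ − 2 = 25 + 15 − 2 = 38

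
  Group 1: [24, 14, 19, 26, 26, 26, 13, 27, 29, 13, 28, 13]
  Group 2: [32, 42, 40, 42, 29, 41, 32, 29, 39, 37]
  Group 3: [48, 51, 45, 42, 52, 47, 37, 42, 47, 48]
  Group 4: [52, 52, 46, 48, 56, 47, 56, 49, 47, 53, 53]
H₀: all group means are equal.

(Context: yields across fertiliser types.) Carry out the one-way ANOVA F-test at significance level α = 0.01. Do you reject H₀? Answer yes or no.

reject H₀: yes

Group means [21.50, 36.30, 45.90, 50.82], grand mean 38.116
SSB = Σnᵢ(x̄ᵢ−x̄)² = 5726.782; SSW = ΣΣ(x−x̄ᵢ)² = 1041.636
MSB = 5726.782/3 = 1908.9274; MSW = 1041.636/39 = 26.7086
F = MSB/MSW = 71.4723
df = (3, 39)
p-value (upper-tail) = 0.00000
At α=0.01: p < α → reject H₀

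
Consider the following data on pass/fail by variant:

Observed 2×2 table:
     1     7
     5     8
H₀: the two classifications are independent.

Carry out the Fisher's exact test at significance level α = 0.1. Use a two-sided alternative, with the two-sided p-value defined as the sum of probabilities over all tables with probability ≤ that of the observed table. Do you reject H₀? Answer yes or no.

reject H₀: no

Margins: r₁=8, r₂=13, c₁=6, c₂=15, n=21
p_obs = C(8,1)·C(13,5)/C(21,6); sum pmf over tables with pmf ≤ p_obs
p-value (two-sided) = 0.33591
At α=0.1: p ≥ α → fail to reject H₀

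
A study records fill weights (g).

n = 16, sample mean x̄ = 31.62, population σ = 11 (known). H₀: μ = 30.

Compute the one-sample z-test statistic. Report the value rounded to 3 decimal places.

test statistic = 0.589

SE = σ/√n = 11/√16 = 2.7500
z = (x̄−μ₀)/SE = (31.62−30)/2.7500 = 0.5891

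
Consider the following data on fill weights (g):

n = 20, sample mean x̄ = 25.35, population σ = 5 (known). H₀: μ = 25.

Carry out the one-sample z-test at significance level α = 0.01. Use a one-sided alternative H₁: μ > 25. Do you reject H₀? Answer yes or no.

SE = σ/√n = 5/√20 = 1.1180
z = (x̄−μ₀)/SE = (25.35−25)/1.1180 = 0.3130
p-value (one-sided, H₁ greater) = 0.37712
At α=0.01: p ≥ α → fail to reject H₀

reject H₀: no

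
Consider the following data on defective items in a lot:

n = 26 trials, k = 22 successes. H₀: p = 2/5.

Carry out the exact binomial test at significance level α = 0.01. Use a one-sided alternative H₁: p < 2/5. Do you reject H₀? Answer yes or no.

Exact binomial: n=26, k=22, p₀=2/5=0.4000
P(X≤22) from Σ C(n,i)·p₀^i·(1−p₀)^(n−i)
p-value (one-sided, H₁ less) = 1.00000
At α=0.01: p ≥ α → fail to reject H₀

reject H₀: no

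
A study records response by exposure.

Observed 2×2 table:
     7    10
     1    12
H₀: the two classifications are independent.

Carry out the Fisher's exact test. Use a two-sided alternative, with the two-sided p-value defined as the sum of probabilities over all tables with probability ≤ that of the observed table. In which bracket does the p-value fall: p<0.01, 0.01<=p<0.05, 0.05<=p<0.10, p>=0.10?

p-value bracket: 0.05<=p<0.10

Margins: r₁=17, r₂=13, c₁=8, c₂=22, n=30
p_obs = C(17,7)·C(13,1)/C(30,8); sum pmf over tables with pmf ≤ p_obs
p-value (two-sided) = 0.09243
→ bracket: 0.05<=p<0.10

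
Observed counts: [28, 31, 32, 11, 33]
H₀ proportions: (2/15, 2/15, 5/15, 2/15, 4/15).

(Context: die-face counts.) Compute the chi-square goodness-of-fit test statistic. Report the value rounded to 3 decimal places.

test statistic = 21.672

n = 135; E_i = n·p_i = [18.00, 18.00, 45.00, 18.00, 36.00]
χ² = (28−18.00)²/18.00 + (31−18.00)²/18.00 + (32−45.00)²/45.00 + (11−18.00)²/18.00 + (33−36.00)²/36.00 = 21.6722
df = 4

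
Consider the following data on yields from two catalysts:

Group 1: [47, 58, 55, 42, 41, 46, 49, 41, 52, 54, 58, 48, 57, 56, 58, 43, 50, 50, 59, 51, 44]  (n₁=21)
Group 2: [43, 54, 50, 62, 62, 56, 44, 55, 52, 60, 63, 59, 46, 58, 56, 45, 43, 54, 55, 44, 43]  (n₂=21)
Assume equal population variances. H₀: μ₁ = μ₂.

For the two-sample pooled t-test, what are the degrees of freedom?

df = n₁ + n₂ − 2 = 21 + 21 − 2 = 40

degrees of freedom = 40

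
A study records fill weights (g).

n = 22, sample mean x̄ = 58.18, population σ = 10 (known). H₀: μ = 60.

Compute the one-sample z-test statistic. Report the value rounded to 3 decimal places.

test statistic = -0.854

SE = σ/√n = 10/√22 = 2.1320
z = (x̄−μ₀)/SE = (58.18−60)/2.1320 = -0.8537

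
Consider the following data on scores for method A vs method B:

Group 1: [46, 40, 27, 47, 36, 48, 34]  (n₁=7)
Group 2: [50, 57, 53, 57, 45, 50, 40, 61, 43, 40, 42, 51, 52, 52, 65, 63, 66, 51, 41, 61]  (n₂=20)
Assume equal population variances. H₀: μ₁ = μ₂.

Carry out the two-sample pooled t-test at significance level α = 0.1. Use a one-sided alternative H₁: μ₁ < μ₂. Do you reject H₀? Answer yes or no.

reject H₀: yes

x̄₁=39.714, s₁=7.847, n₁=7
x̄₂=52.000, s₂=8.423, n₂=20
s_p² = [6·7.847² + 19·8.423²]/25 = 68.6971
SE = √(s_p²·(1/7+1/20)) = 3.6399
t = (39.714−52.000)/3.6399 = -3.3753
df = 25
p-value (one-sided, H₁ less) = 0.00121
At α=0.1: p < α → reject H₀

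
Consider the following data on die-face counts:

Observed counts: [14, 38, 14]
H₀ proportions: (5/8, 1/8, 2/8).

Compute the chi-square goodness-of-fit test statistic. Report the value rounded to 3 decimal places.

n = 66; E_i = n·p_i = [41.25, 8.25, 16.50]
χ² = (14−41.25)²/41.25 + (38−8.25)²/8.25 + (14−16.50)²/16.50 = 125.6606
df = 2

test statistic = 125.661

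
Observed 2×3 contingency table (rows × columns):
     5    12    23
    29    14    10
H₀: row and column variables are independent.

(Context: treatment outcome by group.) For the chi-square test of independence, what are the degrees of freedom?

degrees of freedom = 2

df = (r−1)(c−1) = (2−1)·(3−1) = 2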